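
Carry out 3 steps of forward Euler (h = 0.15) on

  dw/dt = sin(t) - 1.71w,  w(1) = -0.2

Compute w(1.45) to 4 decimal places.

0.2339

Euler: w_{n+1} = w_n + h·f(t_n, w_n).
t=1.000000, w=-0.200000: f=1.183471 → w ← -0.200000 + 0.15·1.183471 = -0.022479
t=1.150000, w=-0.022479: f=0.951204 → w ← -0.022479 + 0.15·0.951204 = 0.120201
t=1.300000, w=0.120201: f=0.758014 → w ← 0.120201 + 0.15·0.758014 = 0.233903
w(1.45) ≈ 0.2339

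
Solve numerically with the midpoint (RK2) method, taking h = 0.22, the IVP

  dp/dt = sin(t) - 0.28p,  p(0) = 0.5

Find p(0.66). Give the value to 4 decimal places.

Midpoint: k1 = f(t_n, p_n); k2 = f(t_n + h/2, p_n + (h/2)·k1); p_{n+1} = p_n + h·k2.
t=0.000000, p=0.500000:
  k1 = f(0.000000, 0.500000) = -0.140000
  k2 = f(0.110000, 0.484600) = -0.025910
  p ← 0.500000 + 0.22·(-0.025910) = 0.494300
t=0.220000, p=0.494300:
  k1 = f(0.220000, 0.494300) = 0.079826
  k2 = f(0.330000, 0.503081) = 0.183180
  p ← 0.494300 + 0.22·0.183180 = 0.534600
t=0.440000, p=0.534600:
  k1 = f(0.440000, 0.534600) = 0.276252
  k2 = f(0.550000, 0.564987) = 0.364491
  p ← 0.534600 + 0.22·0.364491 = 0.614788
p(0.66) ≈ 0.6148

0.6148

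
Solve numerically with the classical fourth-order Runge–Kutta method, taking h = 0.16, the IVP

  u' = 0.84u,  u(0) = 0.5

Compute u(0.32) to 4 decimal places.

0.6542

RK4: k1 = f(t_n, u_n); k2 = f(t_n + h/2, u_n + (h/2)·k1); k3 = f(t_n + h/2, u_n + (h/2)·k2); k4 = f(t_n + h, u_n + h·k3); u_{n+1} = u_n + (h/6)·(k1 + 2k2 + 2k3 + k4).
t=0.000000, u=0.500000:
  k1 = f(0.000000, 0.500000) = 0.420000
  k2 = f(0.080000, 0.533600) = 0.448224
  k3 = f(0.080000, 0.535858) = 0.450121
  k4 = f(0.160000, 0.572019) = 0.480496
  u ← 0.500000 + (0.16/6)·(k1 + 2k2 + 2k3 + k4) = 0.571925
t=0.160000, u=0.571925:
  k1 = f(0.160000, 0.571925) = 0.480417
  k2 = f(0.240000, 0.610358) = 0.512701
  k3 = f(0.240000, 0.612941) = 0.514870
  k4 = f(0.320000, 0.654304) = 0.549616
  u ← 0.571925 + (0.16/6)·(k1 + 2k2 + 2k3 + k4) = 0.654196
u(0.32) ≈ 0.6542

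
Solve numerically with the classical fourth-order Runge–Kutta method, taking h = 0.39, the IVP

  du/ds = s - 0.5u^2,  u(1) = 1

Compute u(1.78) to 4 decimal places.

1.4852

RK4: k1 = f(s_n, u_n); k2 = f(s_n + h/2, u_n + (h/2)·k1); k3 = f(s_n + h/2, u_n + (h/2)·k2); k4 = f(s_n + h, u_n + h·k3); u_{n+1} = u_n + (h/6)·(k1 + 2k2 + 2k3 + k4).
s=1.000000, u=1.000000:
  k1 = f(1.000000, 1.000000) = 0.500000
  k2 = f(1.195000, 1.097500) = 0.592747
  k3 = f(1.195000, 1.115586) = 0.572734
  k4 = f(1.390000, 1.223366) = 0.641687
  u ← 1.000000 + (0.39/6)·(k1 + 2k2 + 2k3 + k4) = 1.225722
s=1.390000, u=1.225722:
  k1 = f(1.390000, 1.225722) = 0.638803
  k2 = f(1.585000, 1.350289) = 0.673360
  k3 = f(1.585000, 1.357027) = 0.664238
  k4 = f(1.780000, 1.484775) = 0.677721
  u ← 1.225722 + (0.39/6)·(k1 + 2k2 + 2k3 + k4) = 1.485184
u(1.78) ≈ 1.4852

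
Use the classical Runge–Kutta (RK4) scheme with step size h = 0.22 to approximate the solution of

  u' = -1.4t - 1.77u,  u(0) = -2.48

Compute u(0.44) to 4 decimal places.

RK4: k1 = f(t_n, u_n); k2 = f(t_n + h/2, u_n + (h/2)·k1); k3 = f(t_n + h/2, u_n + (h/2)·k2); k4 = f(t_n + h, u_n + h·k3); u_{n+1} = u_n + (h/6)·(k1 + 2k2 + 2k3 + k4).
t=0.000000, u=-2.480000:
  k1 = f(0.000000, -2.480000) = 4.389600
  k2 = f(0.110000, -1.997144) = 3.380945
  k3 = f(0.110000, -2.108096) = 3.577330
  k4 = f(0.220000, -1.692987) = 2.688588
  u ← -2.480000 + (0.22/6)·(k1 + 2k2 + 2k3 + k4) = -1.710193
t=0.220000, u=-1.710193:
  k1 = f(0.220000, -1.710193) = 2.719042
  k2 = f(0.330000, -1.411098) = 2.035644
  k3 = f(0.330000, -1.486272) = 2.168702
  k4 = f(0.440000, -1.233079) = 1.566549
  u ← -1.710193 + (0.22/6)·(k1 + 2k2 + 2k3 + k4) = -1.244736
u(0.44) ≈ -1.2447

-1.2447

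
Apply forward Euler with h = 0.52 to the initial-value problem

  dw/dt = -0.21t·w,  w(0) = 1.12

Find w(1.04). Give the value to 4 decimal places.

1.0564

Euler: w_{n+1} = w_n + h·f(t_n, w_n).
t=0.000000, w=1.120000: f=0.000000 → w ← 1.120000 + 0.52·0.000000 = 1.120000
t=0.520000, w=1.120000: f=-0.122304 → w ← 1.120000 + 0.52·(-0.122304) = 1.056402
w(1.04) ≈ 1.0564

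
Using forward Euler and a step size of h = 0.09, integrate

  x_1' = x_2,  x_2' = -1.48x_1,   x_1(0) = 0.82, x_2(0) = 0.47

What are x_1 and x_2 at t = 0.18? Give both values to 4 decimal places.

Euler on (x_1,x_2): x_1_{n+1} = x_1_n + h·x_1', x_2_{n+1} = x_2_n + h·x_2'.
0.000000: (0.820000, 0.470000); f=(0.470000, -1.213600) → (0.862300, 0.360776)
0.090000: (0.862300, 0.360776); f=(0.360776, -1.276204) → (0.894770, 0.245918)
(x_1(0.18), x_2(0.18)) ≈ (0.8948, 0.2459)

0.8948, 0.2459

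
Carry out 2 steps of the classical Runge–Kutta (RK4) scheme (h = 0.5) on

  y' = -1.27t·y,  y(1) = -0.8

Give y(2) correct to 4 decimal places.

-0.1233

RK4: k1 = f(t_n, y_n); k2 = f(t_n + h/2, y_n + (h/2)·k1); k3 = f(t_n + h/2, y_n + (h/2)·k2); k4 = f(t_n + h, y_n + h·k3); y_{n+1} = y_n + (h/6)·(k1 + 2k2 + 2k3 + k4).
t=1.000000, y=-0.800000:
  k1 = f(1.000000, -0.800000) = 1.016000
  k2 = f(1.250000, -0.546000) = 0.866775
  k3 = f(1.250000, -0.583306) = 0.925999
  k4 = f(1.500000, -0.337001) = 0.641986
  y ← -0.800000 + (0.5/6)·(k1 + 2k2 + 2k3 + k4) = -0.363039
t=1.500000, y=-0.363039:
  k1 = f(1.500000, -0.363039) = 0.691589
  k2 = f(1.750000, -0.190142) = 0.422590
  k3 = f(1.750000, -0.257391) = 0.572052
  k4 = f(2.000000, -0.077013) = 0.195612
  y ← -0.363039 + (0.5/6)·(k1 + 2k2 + 2k3 + k4) = -0.123332
y(2) ≈ -0.1233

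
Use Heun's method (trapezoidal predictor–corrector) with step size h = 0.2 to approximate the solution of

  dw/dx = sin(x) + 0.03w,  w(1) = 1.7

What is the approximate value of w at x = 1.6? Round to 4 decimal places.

2.3034

Heun: k1 = f(x_n, w_n); k2 = f(x_n + h, w_n + h·k1); w_{n+1} = w_n + (h/2)·(k1 + k2).
x=1.000000, w=1.700000:
  k1 = f(1.000000, 1.700000) = 0.892471
  k2 = f(1.200000, 1.878494) = 0.988394
  w ← 1.700000 + (0.2/2)·(0.892471 + 0.988394) = 1.888086
x=1.200000, w=1.888086:
  k1 = f(1.200000, 1.888086) = 0.988682
  k2 = f(1.400000, 2.085823) = 1.048024
  w ← 1.888086 + (0.2/2)·(0.988682 + 1.048024) = 2.091757
x=1.400000, w=2.091757:
  k1 = f(1.400000, 2.091757) = 1.048202
  k2 = f(1.600000, 2.301398) = 1.068616
  w ← 2.091757 + (0.2/2)·(1.048202 + 1.068616) = 2.303439
w(1.6) ≈ 2.3034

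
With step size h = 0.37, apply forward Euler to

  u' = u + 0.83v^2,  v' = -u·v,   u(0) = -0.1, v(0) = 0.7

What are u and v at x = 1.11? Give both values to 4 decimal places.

Euler on (u,v): u_{n+1} = u_n + h·u', v_{n+1} = v_n + h·v'.
0.000000: (-0.100000, 0.700000); f=(0.306700, 0.070000) → (0.013479, 0.725900)
0.370000: (0.013479, 0.725900); f=(0.450832, -0.009784) → (0.180287, 0.722280)
0.740000: (0.180287, 0.722280); f=(0.613288, -0.130217) → (0.407203, 0.674099)
(u(1.11), v(1.11)) ≈ (0.4072, 0.6741)

0.4072, 0.6741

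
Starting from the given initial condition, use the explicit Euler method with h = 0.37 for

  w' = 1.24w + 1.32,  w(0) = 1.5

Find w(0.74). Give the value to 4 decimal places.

4.3930

Euler: w_{n+1} = w_n + h·f(x_n, w_n).
x=0.000000, w=1.500000: f=3.180000 → w ← 1.500000 + 0.37·3.180000 = 2.676600
x=0.370000, w=2.676600: f=4.638984 → w ← 2.676600 + 0.37·4.638984 = 4.393024
w(0.74) ≈ 4.3930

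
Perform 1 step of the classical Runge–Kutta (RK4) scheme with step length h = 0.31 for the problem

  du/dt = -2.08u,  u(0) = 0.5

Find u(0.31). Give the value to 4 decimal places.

0.2628

RK4: k1 = f(t_n, u_n); k2 = f(t_n + h/2, u_n + (h/2)·k1); k3 = f(t_n + h/2, u_n + (h/2)·k2); k4 = f(t_n + h, u_n + h·k3); u_{n+1} = u_n + (h/6)·(k1 + 2k2 + 2k3 + k4).
t=0.000000, u=0.500000:
  k1 = f(0.000000, 0.500000) = -1.040000
  k2 = f(0.155000, 0.338800) = -0.704704
  k3 = f(0.155000, 0.390771) = -0.812803
  k4 = f(0.310000, 0.248031) = -0.515904
  u ← 0.500000 + (0.31/6)·(k1 + 2k2 + 2k3 + k4) = 0.262803
u(0.31) ≈ 0.2628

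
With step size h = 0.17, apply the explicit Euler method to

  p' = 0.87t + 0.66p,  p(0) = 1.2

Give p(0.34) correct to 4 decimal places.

Euler: p_{n+1} = p_n + h·f(t_n, p_n).
t=0.000000, p=1.200000: f=0.792000 → p ← 1.200000 + 0.17·0.792000 = 1.334640
t=0.170000, p=1.334640: f=1.028762 → p ← 1.334640 + 0.17·1.028762 = 1.509530
p(0.34) ≈ 1.5095

1.5095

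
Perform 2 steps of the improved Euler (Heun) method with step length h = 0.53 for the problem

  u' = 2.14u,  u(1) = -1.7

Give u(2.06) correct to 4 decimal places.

Heun: k1 = f(x_n, u_n); k2 = f(x_n + h, u_n + h·k1); u_{n+1} = u_n + (h/2)·(k1 + k2).
x=1.000000, u=-1.700000:
  k1 = f(1.000000, -1.700000) = -3.638000
  k2 = f(1.530000, -3.628140) = -7.764220
  u ← -1.700000 + (0.53/2)·(-3.638000 + (-7.764220)) = -4.721588
x=1.530000, u=-4.721588:
  k1 = f(1.530000, -4.721588) = -10.104199
  k2 = f(2.060000, -10.076814) = -21.564381
  u ← -4.721588 + (0.53/2)·(-10.104199 + (-21.564381)) = -13.113762
u(2.06) ≈ -13.1138

-13.1138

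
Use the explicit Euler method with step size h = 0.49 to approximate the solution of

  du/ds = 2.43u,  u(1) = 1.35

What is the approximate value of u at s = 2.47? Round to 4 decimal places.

14.1933

Euler: u_{n+1} = u_n + h·f(s_n, u_n).
s=1.000000, u=1.350000: f=3.280500 → u ← 1.350000 + 0.49·3.280500 = 2.957445
s=1.490000, u=2.957445: f=7.186591 → u ← 2.957445 + 0.49·7.186591 = 6.478875
s=1.980000, u=6.478875: f=15.743666 → u ← 6.478875 + 0.49·15.743666 = 14.193271
u(2.47) ≈ 14.1933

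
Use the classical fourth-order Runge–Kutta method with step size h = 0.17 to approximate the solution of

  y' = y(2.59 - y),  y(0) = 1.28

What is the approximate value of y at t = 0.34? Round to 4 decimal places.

RK4: k1 = f(t_n, y_n); k2 = f(t_n + h/2, y_n + (h/2)·k1); k3 = f(t_n + h/2, y_n + (h/2)·k2); k4 = f(t_n + h, y_n + h·k3); y_{n+1} = y_n + (h/6)·(k1 + 2k2 + 2k3 + k4).
t=0.000000, y=1.280000:
  k1 = f(0.000000, 1.280000) = 1.676800
  k2 = f(0.085000, 1.422528) = 1.660762
  k3 = f(0.085000, 1.421165) = 1.661107
  k4 = f(0.170000, 1.562388) = 1.605529
  y ← 1.280000 + (0.17/6)·(k1 + 2k2 + 2k3 + k4) = 1.561239
t=0.170000, y=1.561239:
  k1 = f(0.170000, 1.561239) = 1.606142
  k2 = f(0.255000, 1.697761) = 1.514809
  k3 = f(0.255000, 1.689997) = 1.521002
  k4 = f(0.340000, 1.819809) = 1.401601
  y ← 1.561239 + (0.17/6)·(k1 + 2k2 + 2k3 + k4) = 1.818487
y(0.34) ≈ 1.8185

1.8185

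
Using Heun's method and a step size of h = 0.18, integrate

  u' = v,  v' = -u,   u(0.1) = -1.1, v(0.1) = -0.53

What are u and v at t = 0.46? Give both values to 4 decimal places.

Heun on (u,v): k1 = f(t_n, state_n); k2 = f(t_n + h, state_n + h·k1); state_{n+1} = state_n + (h/2)·(k1 + k2).
0.100000: (-1.100000, -0.530000)
  k1 = (-0.530000, 1.100000)
  predictor → (-1.195400, -0.332000)
  k2 = (-0.332000, 1.195400)
  → (-1.177580, -0.323414)
0.280000: (-1.177580, -0.323414)
  k1 = (-0.323414, 1.177580)
  predictor → (-1.235795, -0.111450)
  k2 = (-0.111450, 1.235795)
  → (-1.216718, -0.106210)
(u(0.46), v(0.46)) ≈ (-1.2167, -0.1062)

-1.2167, -0.1062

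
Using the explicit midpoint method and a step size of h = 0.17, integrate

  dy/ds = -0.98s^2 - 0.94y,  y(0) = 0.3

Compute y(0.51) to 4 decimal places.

0.1478

Midpoint: k1 = f(s_n, y_n); k2 = f(s_n + h/2, y_n + (h/2)·k1); y_{n+1} = y_n + h·k2.
s=0.000000, y=0.300000:
  k1 = f(0.000000, 0.300000) = -0.282000
  k2 = f(0.085000, 0.276030) = -0.266549
  y ← 0.300000 + 0.17·(-0.266549) = 0.254687
s=0.170000, y=0.254687:
  k1 = f(0.170000, 0.254687) = -0.267728
  k2 = f(0.255000, 0.231930) = -0.281739
  y ← 0.254687 + 0.17·(-0.281739) = 0.206791
s=0.340000, y=0.206791:
  k1 = f(0.340000, 0.206791) = -0.307672
  k2 = f(0.425000, 0.180639) = -0.346813
  y ← 0.206791 + 0.17·(-0.346813) = 0.147833
y(0.51) ≈ 0.1478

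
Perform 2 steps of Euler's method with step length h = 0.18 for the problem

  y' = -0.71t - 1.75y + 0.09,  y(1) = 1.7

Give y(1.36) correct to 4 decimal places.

0.5866

Euler: y_{n+1} = y_n + h·f(t_n, y_n).
t=1.000000, y=1.700000: f=-3.595000 → y ← 1.700000 + 0.18·(-3.595000) = 1.052900
t=1.180000, y=1.052900: f=-2.590375 → y ← 1.052900 + 0.18·(-2.590375) = 0.586633
y(1.36) ≈ 0.5866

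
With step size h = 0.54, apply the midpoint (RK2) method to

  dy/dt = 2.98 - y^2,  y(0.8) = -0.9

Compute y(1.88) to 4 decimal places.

Midpoint: k1 = f(t_n, y_n); k2 = f(t_n + h/2, y_n + (h/2)·k1); y_{n+1} = y_n + h·k2.
t=0.800000, y=-0.900000:
  k1 = f(0.800000, -0.900000) = 2.170000
  k2 = f(1.070000, -0.314100) = 2.881341
  y ← -0.900000 + 0.54·2.881341 = 0.655924
t=1.340000, y=0.655924:
  k1 = f(1.340000, 0.655924) = 2.549763
  k2 = f(1.610000, 1.344360) = 1.172695
  y ← 0.655924 + 0.54·1.172695 = 1.289180
y(1.88) ≈ 1.2892

1.2892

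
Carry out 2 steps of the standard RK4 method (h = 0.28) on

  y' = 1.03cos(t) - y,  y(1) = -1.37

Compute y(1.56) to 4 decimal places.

-0.6686

RK4: k1 = f(t_n, y_n); k2 = f(t_n + h/2, y_n + (h/2)·k1); k3 = f(t_n + h/2, y_n + (h/2)·k2); k4 = f(t_n + h, y_n + h·k3); y_{n+1} = y_n + (h/6)·(k1 + 2k2 + 2k3 + k4).
t=1.000000, y=-1.370000:
  k1 = f(1.000000, -1.370000) = 1.926511
  k2 = f(1.140000, -1.100288) = 1.530411
  k3 = f(1.140000, -1.155742) = 1.585865
  k4 = f(1.280000, -0.925958) = 1.221275
  y ← -1.370000 + (0.28/6)·(k1 + 2k2 + 2k3 + k4) = -0.932251
t=1.280000, y=-0.932251:
  k1 = f(1.280000, -0.932251) = 1.227568
  k2 = f(1.420000, -0.760391) = 0.915124
  k3 = f(1.420000, -0.804134) = 0.958866
  k4 = f(1.560000, -0.663768) = 0.674888
  y ← -0.932251 + (0.28/6)·(k1 + 2k2 + 2k3 + k4) = -0.668564
y(1.56) ≈ -0.6686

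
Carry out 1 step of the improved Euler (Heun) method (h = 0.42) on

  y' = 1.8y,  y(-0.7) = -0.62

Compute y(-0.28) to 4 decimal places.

-1.2659

Heun: k1 = f(s_n, y_n); k2 = f(s_n + h, y_n + h·k1); y_{n+1} = y_n + (h/2)·(k1 + k2).
s=-0.700000, y=-0.620000:
  k1 = f(-0.700000, -0.620000) = -1.116000
  k2 = f(-0.280000, -1.088720) = -1.959696
  y ← -0.620000 + (0.42/2)·(-1.116000 + (-1.959696)) = -1.265896
y(-0.28) ≈ -1.2659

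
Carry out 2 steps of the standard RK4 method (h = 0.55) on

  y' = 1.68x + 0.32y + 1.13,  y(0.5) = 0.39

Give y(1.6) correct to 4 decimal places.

RK4: k1 = f(x_n, y_n); k2 = f(x_n + h/2, y_n + (h/2)·k1); k3 = f(x_n + h/2, y_n + (h/2)·k2); k4 = f(x_n + h, y_n + h·k3); y_{n+1} = y_n + (h/6)·(k1 + 2k2 + 2k3 + k4).
x=0.500000, y=0.390000:
  k1 = f(0.500000, 0.390000) = 2.094800
  k2 = f(0.775000, 0.966070) = 2.741142
  k3 = f(0.775000, 1.143814) = 2.798021
  k4 = f(1.050000, 1.928911) = 3.511252
  y ← 0.390000 + (0.55/6)·(k1 + 2k2 + 2k3 + k4) = 1.919401
x=1.050000, y=1.919401:
  k1 = f(1.050000, 1.919401) = 3.508208
  k2 = f(1.325000, 2.884159) = 4.278931
  k3 = f(1.325000, 3.096107) = 4.346754
  k4 = f(1.600000, 4.310116) = 5.197237
  y ← 1.919401 + (0.55/6)·(k1 + 2k2 + 2k3 + k4) = 4.298776
y(1.6) ≈ 4.2988

4.2988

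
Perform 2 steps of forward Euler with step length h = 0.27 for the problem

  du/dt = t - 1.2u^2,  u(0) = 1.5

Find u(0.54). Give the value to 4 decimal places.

Euler: u_{n+1} = u_n + h·f(t_n, u_n).
t=0.000000, u=1.500000: f=-2.700000 → u ← 1.500000 + 0.27·(-2.700000) = 0.771000
t=0.270000, u=0.771000: f=-0.443329 → u ← 0.771000 + 0.27·(-0.443329) = 0.651301
u(0.54) ≈ 0.6513

0.6513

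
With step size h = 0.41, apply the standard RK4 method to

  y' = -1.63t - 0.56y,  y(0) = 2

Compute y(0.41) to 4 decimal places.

RK4: k1 = f(t_n, y_n); k2 = f(t_n + h/2, y_n + (h/2)·k1); k3 = f(t_n + h/2, y_n + (h/2)·k2); k4 = f(t_n + h, y_n + h·k3); y_{n+1} = y_n + (h/6)·(k1 + 2k2 + 2k3 + k4).
t=0.000000, y=2.000000:
  k1 = f(0.000000, 2.000000) = -1.120000
  k2 = f(0.205000, 1.770400) = -1.325574
  k3 = f(0.205000, 1.728257) = -1.301974
  k4 = f(0.410000, 1.466191) = -1.489367
  y ← 2.000000 + (0.41/6)·(k1 + 2k2 + 2k3 + k4) = 1.462595
y(0.41) ≈ 1.4626

1.4626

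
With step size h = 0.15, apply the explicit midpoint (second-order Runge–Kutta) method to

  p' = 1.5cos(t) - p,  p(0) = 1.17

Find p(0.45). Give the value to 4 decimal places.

1.2691

Midpoint: k1 = f(t_n, p_n); k2 = f(t_n + h/2, p_n + (h/2)·k1); p_{n+1} = p_n + h·k2.
t=0.000000, p=1.170000:
  k1 = f(0.000000, 1.170000) = 0.330000
  k2 = f(0.075000, 1.194750) = 0.301033
  p ← 1.170000 + 0.15·0.301033 = 1.215155
t=0.150000, p=1.215155:
  k1 = f(0.150000, 1.215155) = 0.268002
  k2 = f(0.225000, 1.235255) = 0.226936
  p ← 1.215155 + 0.15·0.226936 = 1.249195
t=0.300000, p=1.249195:
  k1 = f(0.300000, 1.249195) = 0.183809
  k2 = f(0.375000, 1.262981) = 0.132780
  p ← 1.249195 + 0.15·0.132780 = 1.269112
p(0.45) ≈ 1.2691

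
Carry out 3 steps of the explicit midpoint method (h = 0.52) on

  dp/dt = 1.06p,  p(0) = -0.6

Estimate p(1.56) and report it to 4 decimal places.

-2.9640

Midpoint: k1 = f(t_n, p_n); k2 = f(t_n + h/2, p_n + (h/2)·k1); p_{n+1} = p_n + h·k2.
t=0.000000, p=-0.600000:
  k1 = f(0.000000, -0.600000) = -0.636000
  k2 = f(0.260000, -0.765360) = -0.811282
  p ← -0.600000 + 0.52·(-0.811282) = -1.021866
t=0.520000, p=-1.021866:
  k1 = f(0.520000, -1.021866) = -1.083178
  k2 = f(0.780000, -1.303493) = -1.381702
  p ← -1.021866 + 0.52·(-1.381702) = -1.740352
t=1.040000, p=-1.740352:
  k1 = f(1.040000, -1.740352) = -1.844773
  k2 = f(1.300000, -2.219993) = -2.353192
  p ← -1.740352 + 0.52·(-2.353192) = -2.964012
p(1.56) ≈ -2.9640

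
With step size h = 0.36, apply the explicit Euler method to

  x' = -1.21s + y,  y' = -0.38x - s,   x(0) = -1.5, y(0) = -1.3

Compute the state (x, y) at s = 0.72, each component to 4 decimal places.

-2.5189, -0.9552

Euler on (x,y): x_{n+1} = x_n + h·x', y_{n+1} = y_n + h·y'.
0.000000: (-1.500000, -1.300000); f=(-1.300000, 0.570000) → (-1.968000, -1.094800)
0.360000: (-1.968000, -1.094800); f=(-1.530400, 0.387840) → (-2.518944, -0.955178)
(x(0.72), y(0.72)) ≈ (-2.5189, -0.9552)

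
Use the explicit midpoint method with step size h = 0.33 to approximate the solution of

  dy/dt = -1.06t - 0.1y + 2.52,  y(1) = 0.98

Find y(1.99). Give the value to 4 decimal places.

Midpoint: k1 = f(t_n, y_n); k2 = f(t_n + h/2, y_n + (h/2)·k1); y_{n+1} = y_n + h·k2.
t=1.000000, y=0.980000:
  k1 = f(1.000000, 0.980000) = 1.362000
  k2 = f(1.165000, 1.204730) = 1.164627
  y ← 0.980000 + 0.33·1.164627 = 1.364327
t=1.330000, y=1.364327:
  k1 = f(1.330000, 1.364327) = 0.973767
  k2 = f(1.495000, 1.524999) = 0.782800
  y ← 1.364327 + 0.33·0.782800 = 1.622651
t=1.660000, y=1.622651:
  k1 = f(1.660000, 1.622651) = 0.598135
  k2 = f(1.825000, 1.721343) = 0.413366
  y ← 1.622651 + 0.33·0.413366 = 1.759062
y(1.99) ≈ 1.7591

1.7591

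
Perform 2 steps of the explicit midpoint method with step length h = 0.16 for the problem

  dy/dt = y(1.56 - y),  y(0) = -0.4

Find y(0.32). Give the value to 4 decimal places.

Midpoint: k1 = f(t_n, y_n); k2 = f(t_n + h/2, y_n + (h/2)·k1); y_{n+1} = y_n + h·k2.
t=0.000000, y=-0.400000:
  k1 = f(0.000000, -0.400000) = -0.784000
  k2 = f(0.080000, -0.462720) = -0.935953
  y ← -0.400000 + 0.16·(-0.935953) = -0.549752
t=0.160000, y=-0.549752:
  k1 = f(0.160000, -0.549752) = -1.159842
  k2 = f(0.240000, -0.642540) = -1.415220
  y ← -0.549752 + 0.16·(-1.415220) = -0.776188
y(0.32) ≈ -0.7762

-0.7762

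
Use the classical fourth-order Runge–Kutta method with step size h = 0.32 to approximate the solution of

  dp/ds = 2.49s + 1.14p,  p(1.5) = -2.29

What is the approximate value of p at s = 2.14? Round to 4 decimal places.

RK4: k1 = f(s_n, p_n); k2 = f(s_n + h/2, p_n + (h/2)·k1); k3 = f(s_n + h/2, p_n + (h/2)·k2); k4 = f(s_n + h, p_n + h·k3); p_{n+1} = p_n + (h/6)·(k1 + 2k2 + 2k3 + k4).
s=1.500000, p=-2.290000:
  k1 = f(1.500000, -2.290000) = 1.124400
  k2 = f(1.660000, -2.110096) = 1.727891
  k3 = f(1.660000, -2.013538) = 1.837967
  k4 = f(1.820000, -1.701850) = 2.591690
  p ← -2.290000 + (0.32/6)·(k1 + 2k2 + 2k3 + k4) = -1.711450
s=1.820000, p=-1.711450:
  k1 = f(1.820000, -1.711450) = 2.580747
  k2 = f(1.980000, -1.298531) = 3.449875
  k3 = f(1.980000, -1.159470) = 3.608404
  k4 = f(2.140000, -0.556761) = 4.693892
  p ← -1.711450 + (0.32/6)·(k1 + 2k2 + 2k3 + k4) = -0.570587
p(2.14) ≈ -0.5706

-0.5706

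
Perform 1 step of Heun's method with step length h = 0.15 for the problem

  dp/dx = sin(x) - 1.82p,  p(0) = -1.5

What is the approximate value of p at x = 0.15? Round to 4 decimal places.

Heun: k1 = f(x_n, p_n); k2 = f(x_n + h, p_n + h·k1); p_{n+1} = p_n + (h/2)·(k1 + k2).
x=0.000000, p=-1.500000:
  k1 = f(0.000000, -1.500000) = 2.730000
  k2 = f(0.150000, -1.090500) = 2.134148
  p ← -1.500000 + (0.15/2)·(2.730000 + 2.134148) = -1.135189
p(0.15) ≈ -1.1352

-1.1352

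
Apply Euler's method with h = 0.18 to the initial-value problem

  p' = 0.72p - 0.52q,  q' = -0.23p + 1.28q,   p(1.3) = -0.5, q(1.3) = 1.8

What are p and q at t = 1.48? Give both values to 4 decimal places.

Euler on (p,q): p_{n+1} = p_n + h·p', q_{n+1} = q_n + h·q'.
1.300000: (-0.500000, 1.800000); f=(-1.296000, 2.419000) → (-0.733280, 2.235420)
(p(1.48), q(1.48)) ≈ (-0.7333, 2.2354)

-0.7333, 2.2354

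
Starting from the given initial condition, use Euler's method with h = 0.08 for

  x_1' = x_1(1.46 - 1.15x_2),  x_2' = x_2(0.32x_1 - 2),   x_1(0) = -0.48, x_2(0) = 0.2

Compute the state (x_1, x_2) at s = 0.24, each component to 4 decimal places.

Euler on (x_1,x_2): x_1_{n+1} = x_1_n + h·x_1', x_2_{n+1} = x_2_n + h·x_2'.
0.000000: (-0.480000, 0.200000); f=(-0.590400, -0.430720) → (-0.527232, 0.165542)
0.080000: (-0.527232, 0.165542); f=(-0.669388, -0.359014) → (-0.580783, 0.136821)
0.160000: (-0.580783, 0.136821); f=(-0.756560, -0.299071) → (-0.641308, 0.112896)
(x_1(0.24), x_2(0.24)) ≈ (-0.6413, 0.1129)

-0.6413, 0.1129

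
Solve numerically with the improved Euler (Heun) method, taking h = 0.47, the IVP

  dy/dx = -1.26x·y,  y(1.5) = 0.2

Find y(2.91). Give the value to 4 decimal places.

0.0348

Heun: k1 = f(x_n, y_n); k2 = f(x_n + h, y_n + h·k1); y_{n+1} = y_n + (h/2)·(k1 + k2).
x=1.500000, y=0.200000:
  k1 = f(1.500000, 0.200000) = -0.378000
  k2 = f(1.970000, 0.022340) = -0.055452
  y ← 0.200000 + (0.47/2)·(-0.378000 + (-0.055452)) = 0.098139
x=1.970000, y=0.098139:
  k1 = f(1.970000, 0.098139) = -0.243600
  k2 = f(2.440000, -0.016353) = 0.050276
  y ← 0.098139 + (0.47/2)·(-0.243600 + 0.050276) = 0.052708
x=2.440000, y=0.052708:
  k1 = f(2.440000, 0.052708) = -0.162045
  k2 = f(2.910000, -0.023453) = 0.085994
  y ← 0.052708 + (0.47/2)·(-0.162045 + 0.085994) = 0.034836
y(2.91) ≈ 0.0348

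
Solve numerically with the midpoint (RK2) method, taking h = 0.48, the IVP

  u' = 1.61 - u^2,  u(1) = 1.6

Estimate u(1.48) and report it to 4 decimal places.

Midpoint: k1 = f(x_n, u_n); k2 = f(x_n + h/2, u_n + (h/2)·k1); u_{n+1} = u_n + h·k2.
x=1.000000, u=1.600000:
  k1 = f(1.000000, 1.600000) = -0.950000
  k2 = f(1.240000, 1.372000) = -0.272384
  u ← 1.600000 + 0.48·(-0.272384) = 1.469256
u(1.48) ≈ 1.4693

1.4693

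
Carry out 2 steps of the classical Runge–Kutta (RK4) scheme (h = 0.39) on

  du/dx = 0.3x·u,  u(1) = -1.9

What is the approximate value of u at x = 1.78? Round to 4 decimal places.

RK4: k1 = f(x_n, u_n); k2 = f(x_n + h/2, u_n + (h/2)·k1); k3 = f(x_n + h/2, u_n + (h/2)·k2); k4 = f(x_n + h, u_n + h·k3); u_{n+1} = u_n + (h/6)·(k1 + 2k2 + 2k3 + k4).
x=1.000000, u=-1.900000:
  k1 = f(1.000000, -1.900000) = -0.570000
  k2 = f(1.195000, -2.011150) = -0.720997
  k3 = f(1.195000, -2.040594) = -0.731553
  k4 = f(1.390000, -2.185306) = -0.911272
  u ← -1.900000 + (0.39/6)·(k1 + 2k2 + 2k3 + k4) = -2.185114
x=1.390000, u=-2.185114:
  k1 = f(1.390000, -2.185114) = -0.911193
  k2 = f(1.585000, -2.362797) = -1.123510
  k3 = f(1.585000, -2.404199) = -1.143196
  k4 = f(1.780000, -2.630961) = -1.404933
  u ← -2.185114 + (0.39/6)·(k1 + 2k2 + 2k3 + k4) = -2.630334
u(1.78) ≈ -2.6303

-2.6303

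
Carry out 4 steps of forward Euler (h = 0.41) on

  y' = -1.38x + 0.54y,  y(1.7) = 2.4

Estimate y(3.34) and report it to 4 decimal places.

-1.5916

Euler: y_{n+1} = y_n + h·f(x_n, y_n).
x=1.700000, y=2.400000: f=-1.050000 → y ← 2.400000 + 0.41·(-1.050000) = 1.969500
x=2.110000, y=1.969500: f=-1.848270 → y ← 1.969500 + 0.41·(-1.848270) = 1.211709
x=2.520000, y=1.211709: f=-2.823277 → y ← 1.211709 + 0.41·(-2.823277) = 0.054166
x=2.930000, y=0.054166: f=-4.014151 → y ← 0.054166 + 0.41·(-4.014151) = -1.591636
y(3.34) ≈ -1.5916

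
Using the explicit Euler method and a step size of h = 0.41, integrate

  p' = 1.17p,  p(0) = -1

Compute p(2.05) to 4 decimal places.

-7.0936

Euler: p_{n+1} = p_n + h·f(x_n, p_n).
x=0.000000, p=-1.000000: f=-1.170000 → p ← -1.000000 + 0.41·(-1.170000) = -1.479700
x=0.410000, p=-1.479700: f=-1.731249 → p ← -1.479700 + 0.41·(-1.731249) = -2.189512
x=0.820000, p=-2.189512: f=-2.561729 → p ← -2.189512 + 0.41·(-2.561729) = -3.239821
x=1.230000, p=-3.239821: f=-3.790591 → p ← -3.239821 + 0.41·(-3.790591) = -4.793963
x=1.640000, p=-4.793963: f=-5.608937 → p ← -4.793963 + 0.41·(-5.608937) = -7.093627
p(2.05) ≈ -7.0936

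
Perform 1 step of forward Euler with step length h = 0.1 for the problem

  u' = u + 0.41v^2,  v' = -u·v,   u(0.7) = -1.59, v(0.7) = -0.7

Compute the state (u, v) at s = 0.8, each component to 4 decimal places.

-1.7289, -0.8113

Euler on (u,v): u_{n+1} = u_n + h·u', v_{n+1} = v_n + h·v'.
0.700000: (-1.590000, -0.700000); f=(-1.389100, -1.113000) → (-1.728910, -0.811300)
(u(0.8), v(0.8)) ≈ (-1.7289, -0.8113)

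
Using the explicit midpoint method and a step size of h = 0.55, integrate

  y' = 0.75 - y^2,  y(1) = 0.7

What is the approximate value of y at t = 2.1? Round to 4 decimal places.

0.8261

Midpoint: k1 = f(t_n, y_n); k2 = f(t_n + h/2, y_n + (h/2)·k1); y_{n+1} = y_n + h·k2.
t=1.000000, y=0.700000:
  k1 = f(1.000000, 0.700000) = 0.260000
  k2 = f(1.275000, 0.771500) = 0.154788
  y ← 0.700000 + 0.55·0.154788 = 0.785133
t=1.550000, y=0.785133:
  k1 = f(1.550000, 0.785133) = 0.133566
  k2 = f(1.825000, 0.821864) = 0.074540
  y ← 0.785133 + 0.55·0.074540 = 0.826130
y(2.1) ≈ 0.8261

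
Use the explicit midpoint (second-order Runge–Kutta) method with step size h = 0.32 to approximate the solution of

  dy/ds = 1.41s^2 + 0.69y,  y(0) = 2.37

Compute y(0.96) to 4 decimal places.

Midpoint: k1 = f(s_n, y_n); k2 = f(s_n + h/2, y_n + (h/2)·k1); y_{n+1} = y_n + h·k2.
s=0.000000, y=2.370000:
  k1 = f(0.000000, 2.370000) = 1.635300
  k2 = f(0.160000, 2.631648) = 1.851933
  y ← 2.370000 + 0.32·1.851933 = 2.962619
s=0.320000, y=2.962619:
  k1 = f(0.320000, 2.962619) = 2.188591
  k2 = f(0.480000, 3.312793) = 2.610691
  y ← 2.962619 + 0.32·2.610691 = 3.798040
s=0.640000, y=3.798040:
  k1 = f(0.640000, 3.798040) = 3.198183
  k2 = f(0.800000, 4.309749) = 3.876127
  y ← 3.798040 + 0.32·3.876127 = 5.038400
y(0.96) ≈ 5.0384

5.0384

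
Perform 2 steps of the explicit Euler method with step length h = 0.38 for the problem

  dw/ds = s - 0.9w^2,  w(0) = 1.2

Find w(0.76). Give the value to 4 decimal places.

Euler: w_{n+1} = w_n + h·f(s_n, w_n).
s=0.000000, w=1.200000: f=-1.296000 → w ← 1.200000 + 0.38·(-1.296000) = 0.707520
s=0.380000, w=0.707520: f=-0.070526 → w ← 0.707520 + 0.38·(-0.070526) = 0.680720
w(0.76) ≈ 0.6807

0.6807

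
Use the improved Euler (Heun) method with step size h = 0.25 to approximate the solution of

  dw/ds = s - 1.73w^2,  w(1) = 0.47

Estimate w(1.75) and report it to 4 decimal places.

0.8682

Heun: k1 = f(s_n, w_n); k2 = f(s_n + h, w_n + h·k1); w_{n+1} = w_n + (h/2)·(k1 + k2).
s=1.000000, w=0.470000:
  k1 = f(1.000000, 0.470000) = 0.617843
  k2 = f(1.250000, 0.624461) = 0.575384
  w ← 0.470000 + (0.25/2)·(0.617843 + 0.575384) = 0.619153
s=1.250000, w=0.619153:
  k1 = f(1.250000, 0.619153) = 0.586803
  k2 = f(1.500000, 0.765854) = 0.485299
  w ← 0.619153 + (0.25/2)·(0.586803 + 0.485299) = 0.753166
s=1.500000, w=0.753166:
  k1 = f(1.500000, 0.753166) = 0.518642
  k2 = f(1.750000, 0.882827) = 0.401668
  w ← 0.753166 + (0.25/2)·(0.518642 + 0.401668) = 0.868205
w(1.75) ≈ 0.8682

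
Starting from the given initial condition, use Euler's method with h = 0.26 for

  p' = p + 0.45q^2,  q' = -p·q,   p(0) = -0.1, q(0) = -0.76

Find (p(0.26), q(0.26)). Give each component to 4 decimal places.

-0.0584, -0.7798

Euler on (p,q): p_{n+1} = p_n + h·p', q_{n+1} = q_n + h·q'.
0.000000: (-0.100000, -0.760000); f=(0.159920, -0.076000) → (-0.058421, -0.779760)
(p(0.26), q(0.26)) ≈ (-0.0584, -0.7798)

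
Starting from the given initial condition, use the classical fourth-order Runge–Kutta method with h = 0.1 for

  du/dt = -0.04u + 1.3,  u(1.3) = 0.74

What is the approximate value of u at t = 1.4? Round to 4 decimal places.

RK4: k1 = f(t_n, u_n); k2 = f(t_n + h/2, u_n + (h/2)·k1); k3 = f(t_n + h/2, u_n + (h/2)·k2); k4 = f(t_n + h, u_n + h·k3); u_{n+1} = u_n + (h/6)·(k1 + 2k2 + 2k3 + k4).
t=1.300000, u=0.740000:
  k1 = f(1.300000, 0.740000) = 1.270400
  k2 = f(1.350000, 0.803520) = 1.267859
  k3 = f(1.350000, 0.803393) = 1.267864
  k4 = f(1.400000, 0.866786) = 1.265329
  u ← 0.740000 + (0.1/6)·(k1 + 2k2 + 2k3 + k4) = 0.866786
u(1.4) ≈ 0.8668

0.8668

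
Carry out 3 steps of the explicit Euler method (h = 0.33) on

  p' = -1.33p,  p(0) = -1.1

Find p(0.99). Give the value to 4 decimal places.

-0.1943

Euler: p_{n+1} = p_n + h·f(x_n, p_n).
x=0.000000, p=-1.100000: f=1.463000 → p ← -1.100000 + 0.33·1.463000 = -0.617210
x=0.330000, p=-0.617210: f=0.820889 → p ← -0.617210 + 0.33·0.820889 = -0.346317
x=0.660000, p=-0.346317: f=0.460601 → p ← -0.346317 + 0.33·0.460601 = -0.194318
p(0.99) ≈ -0.1943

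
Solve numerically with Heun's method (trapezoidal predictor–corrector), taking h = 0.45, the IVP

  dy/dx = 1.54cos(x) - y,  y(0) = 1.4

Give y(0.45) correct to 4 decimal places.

1.4143

Heun: k1 = f(x_n, y_n); k2 = f(x_n + h, y_n + h·k1); y_{n+1} = y_n + (h/2)·(k1 + k2).
x=0.000000, y=1.400000:
  k1 = f(0.000000, 1.400000) = 0.140000
  k2 = f(0.450000, 1.463000) = -0.076311
  y ← 1.400000 + (0.45/2)·(0.140000 + (-0.076311)) = 1.414330
y(0.45) ≈ 1.4143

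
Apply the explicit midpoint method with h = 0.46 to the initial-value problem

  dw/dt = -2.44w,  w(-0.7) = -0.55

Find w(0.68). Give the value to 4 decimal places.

-0.0719

Midpoint: k1 = f(t_n, w_n); k2 = f(t_n + h/2, w_n + (h/2)·k1); w_{n+1} = w_n + h·k2.
t=-0.700000, w=-0.550000:
  k1 = f(-0.700000, -0.550000) = 1.342000
  k2 = f(-0.470000, -0.241340) = 0.588870
  w ← -0.550000 + 0.46·0.588870 = -0.279120
t=-0.240000, w=-0.279120:
  k1 = f(-0.240000, -0.279120) = 0.681053
  k2 = f(-0.010000, -0.122478) = 0.298846
  w ← -0.279120 + 0.46·0.298846 = -0.141651
t=0.220000, w=-0.141651:
  k1 = f(0.220000, -0.141651) = 0.345628
  k2 = f(0.450000, -0.062156) = 0.151662
  w ← -0.141651 + 0.46·0.151662 = -0.071887
w(0.68) ≈ -0.0719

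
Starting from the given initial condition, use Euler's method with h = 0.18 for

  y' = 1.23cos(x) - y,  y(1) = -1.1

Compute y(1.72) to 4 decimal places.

-0.3299

Euler: y_{n+1} = y_n + h·f(x_n, y_n).
x=1.000000, y=-1.100000: f=1.764572 → y ← -1.100000 + 0.18·1.764572 = -0.782377
x=1.180000, y=-0.782377: f=1.250915 → y ← -0.782377 + 0.18·1.250915 = -0.557212
x=1.360000, y=-0.557212: f=0.814576 → y ← -0.557212 + 0.18·0.814576 = -0.410589
x=1.540000, y=-0.410589: f=0.448462 → y ← -0.410589 + 0.18·0.448462 = -0.329866
y(1.72) ≈ -0.3299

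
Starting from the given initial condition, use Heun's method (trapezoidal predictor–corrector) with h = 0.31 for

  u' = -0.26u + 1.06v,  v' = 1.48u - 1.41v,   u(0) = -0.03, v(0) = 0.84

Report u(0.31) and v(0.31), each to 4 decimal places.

0.1746, 0.6062

Heun on (u,v): k1 = f(x_n, state_n); k2 = f(x_n + h, state_n + h·k1); state_{n+1} = state_n + (h/2)·(k1 + k2).
0.000000: (-0.030000, 0.840000)
  k1 = (0.898200, -1.228800)
  predictor → (0.248442, 0.459072)
  k2 = (0.422021, -0.279597)
  → (0.174634, 0.606198)
(u(0.31), v(0.31)) ≈ (0.1746, 0.6062)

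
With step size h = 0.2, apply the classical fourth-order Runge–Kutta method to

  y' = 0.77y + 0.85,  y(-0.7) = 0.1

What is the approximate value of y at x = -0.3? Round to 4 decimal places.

0.5342

RK4: k1 = f(x_n, y_n); k2 = f(x_n + h/2, y_n + (h/2)·k1); k3 = f(x_n + h/2, y_n + (h/2)·k2); k4 = f(x_n + h, y_n + h·k3); y_{n+1} = y_n + (h/6)·(k1 + 2k2 + 2k3 + k4).
x=-0.700000, y=0.100000:
  k1 = f(-0.700000, 0.100000) = 0.927000
  k2 = f(-0.600000, 0.192700) = 0.998379
  k3 = f(-0.600000, 0.199838) = 1.003875
  k4 = f(-0.500000, 0.300775) = 1.081597
  y ← 0.100000 + (0.2/6)·(k1 + 2k2 + 2k3 + k4) = 0.300437
x=-0.500000, y=0.300437:
  k1 = f(-0.500000, 0.300437) = 1.081336
  k2 = f(-0.400000, 0.408570) = 1.164599
  k3 = f(-0.400000, 0.416897) = 1.171011
  k4 = f(-0.300000, 0.534639) = 1.261672
  y ← 0.300437 + (0.2/6)·(k1 + 2k2 + 2k3 + k4) = 0.534244
y(-0.3) ≈ 0.5342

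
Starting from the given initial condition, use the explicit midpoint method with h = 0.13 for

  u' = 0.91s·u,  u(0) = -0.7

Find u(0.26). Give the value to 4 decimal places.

-0.7218

Midpoint: k1 = f(s_n, u_n); k2 = f(s_n + h/2, u_n + (h/2)·k1); u_{n+1} = u_n + h·k2.
s=0.000000, u=-0.700000:
  k1 = f(0.000000, -0.700000) = 0.000000
  k2 = f(0.065000, -0.700000) = -0.041405
  u ← -0.700000 + 0.13·(-0.041405) = -0.705383
s=0.130000, u=-0.705383:
  k1 = f(0.130000, -0.705383) = -0.083447
  k2 = f(0.195000, -0.710807) = -0.126133
  u ← -0.705383 + 0.13·(-0.126133) = -0.721780
u(0.26) ≈ -0.7218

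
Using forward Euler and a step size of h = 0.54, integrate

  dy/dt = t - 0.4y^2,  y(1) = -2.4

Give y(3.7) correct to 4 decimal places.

Euler: y_{n+1} = y_n + h·f(t_n, y_n).
t=1.000000, y=-2.400000: f=-1.304000 → y ← -2.400000 + 0.54·(-1.304000) = -3.104160
t=1.540000, y=-3.104160: f=-2.314324 → y ← -3.104160 + 0.54·(-2.314324) = -4.353895
t=2.080000, y=-4.353895: f=-5.502560 → y ← -4.353895 + 0.54·(-5.502560) = -7.325277
t=2.620000, y=-7.325277: f=-18.843875 → y ← -7.325277 + 0.54·(-18.843875) = -17.500969
t=3.160000, y=-17.500969: f=-119.353573 → y ← -17.500969 + 0.54·(-119.353573) = -81.951899
y(3.7) ≈ -81.9519

-81.9519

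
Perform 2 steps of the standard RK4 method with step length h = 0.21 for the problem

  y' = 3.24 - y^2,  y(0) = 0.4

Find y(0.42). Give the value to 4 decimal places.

1.3565

RK4: k1 = f(t_n, y_n); k2 = f(t_n + h/2, y_n + (h/2)·k1); k3 = f(t_n + h/2, y_n + (h/2)·k2); k4 = f(t_n + h, y_n + h·k3); y_{n+1} = y_n + (h/6)·(k1 + 2k2 + 2k3 + k4).
t=0.000000, y=0.400000:
  k1 = f(0.000000, 0.400000) = 3.080000
  k2 = f(0.105000, 0.723400) = 2.716692
  k3 = f(0.105000, 0.685253) = 2.770429
  k4 = f(0.210000, 0.981790) = 2.276088
  y ← 0.400000 + (0.21/6)·(k1 + 2k2 + 2k3 + k4) = 0.971562
t=0.210000, y=0.971562:
  k1 = f(0.210000, 0.971562) = 2.296068
  k2 = f(0.315000, 1.212649) = 1.769483
  k3 = f(0.315000, 1.157357) = 1.900524
  k4 = f(0.420000, 1.370672) = 1.361259
  y ← 0.971562 + (0.21/6)·(k1 + 2k2 + 2k3 + k4) = 1.356469
y(0.42) ≈ 1.3565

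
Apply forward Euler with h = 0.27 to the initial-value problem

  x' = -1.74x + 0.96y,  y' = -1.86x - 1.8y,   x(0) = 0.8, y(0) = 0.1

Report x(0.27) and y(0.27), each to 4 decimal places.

0.4501, -0.3504

Euler on (x,y): x_{n+1} = x_n + h·x', y_{n+1} = y_n + h·y'.
0.000000: (0.800000, 0.100000); f=(-1.296000, -1.668000) → (0.450080, -0.350360)
(x(0.27), y(0.27)) ≈ (0.4501, -0.3504)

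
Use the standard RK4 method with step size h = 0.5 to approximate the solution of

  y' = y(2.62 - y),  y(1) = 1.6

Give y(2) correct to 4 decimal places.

RK4: k1 = f(t_n, y_n); k2 = f(t_n + h/2, y_n + (h/2)·k1); k3 = f(t_n + h/2, y_n + (h/2)·k2); k4 = f(t_n + h, y_n + h·k3); y_{n+1} = y_n + (h/6)·(k1 + 2k2 + 2k3 + k4).
t=1.000000, y=1.600000:
  k1 = f(1.000000, 1.600000) = 1.632000
  k2 = f(1.250000, 2.008000) = 1.228896
  k3 = f(1.250000, 1.907224) = 1.359423
  k4 = f(1.500000, 2.279712) = 0.775759
  y ← 1.600000 + (0.5/6)·(k1 + 2k2 + 2k3 + k4) = 2.232033
t=1.500000, y=2.232033:
  k1 = f(1.500000, 2.232033) = 0.865955
  k2 = f(1.750000, 2.448522) = 0.419868
  k3 = f(1.750000, 2.337000) = 0.661371
  k4 = f(2.000000, 2.562719) = 0.146796
  y ← 2.232033 + (0.5/6)·(k1 + 2k2 + 2k3 + k4) = 2.496636
y(2) ≈ 2.4966

2.4966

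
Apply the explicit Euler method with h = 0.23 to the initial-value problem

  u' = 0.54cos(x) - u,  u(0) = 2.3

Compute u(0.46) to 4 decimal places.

1.5802

Euler: u_{n+1} = u_n + h·f(x_n, u_n).
x=0.000000, u=2.300000: f=-1.760000 → u ← 2.300000 + 0.23·(-1.760000) = 1.895200
x=0.230000, u=1.895200: f=-1.369420 → u ← 1.895200 + 0.23·(-1.369420) = 1.580233
u(0.46) ≈ 1.5802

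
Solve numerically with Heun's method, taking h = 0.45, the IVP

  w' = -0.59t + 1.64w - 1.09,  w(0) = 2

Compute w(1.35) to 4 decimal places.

Heun: k1 = f(t_n, w_n); k2 = f(t_n + h, w_n + h·k1); w_{n+1} = w_n + (h/2)·(k1 + k2).
t=0.000000, w=2.000000:
  k1 = f(0.000000, 2.000000) = 2.190000
  k2 = f(0.450000, 2.985500) = 3.540720
  w ← 2.000000 + (0.45/2)·(2.190000 + 3.540720) = 3.289412
t=0.450000, w=3.289412:
  k1 = f(0.450000, 3.289412) = 4.039136
  k2 = f(0.900000, 5.107023) = 6.754518
  w ← 3.289412 + (0.45/2)·(4.039136 + 6.754518) = 5.717984
t=0.900000, w=5.717984:
  k1 = f(0.900000, 5.717984) = 7.756494
  k2 = f(1.350000, 9.208406) = 13.215286
  w ← 5.717984 + (0.45/2)·(7.756494 + 13.215286) = 10.436635
w(1.35) ≈ 10.4366

10.4366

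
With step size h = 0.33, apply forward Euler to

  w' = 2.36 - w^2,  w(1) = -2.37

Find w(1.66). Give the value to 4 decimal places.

Euler: w_{n+1} = w_n + h·f(t_n, w_n).
t=1.000000, w=-2.370000: f=-3.256900 → w ← -2.370000 + 0.33·(-3.256900) = -3.444777
t=1.330000, w=-3.444777: f=-9.506489 → w ← -3.444777 + 0.33·(-9.506489) = -6.581918
w(1.66) ≈ -6.5819

-6.5819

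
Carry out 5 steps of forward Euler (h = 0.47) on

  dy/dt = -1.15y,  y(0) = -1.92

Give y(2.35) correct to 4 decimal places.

-0.0393

Euler: y_{n+1} = y_n + h·f(t_n, y_n).
t=0.000000, y=-1.920000: f=2.208000 → y ← -1.920000 + 0.47·2.208000 = -0.882240
t=0.470000, y=-0.882240: f=1.014576 → y ← -0.882240 + 0.47·1.014576 = -0.405389
t=0.940000, y=-0.405389: f=0.466198 → y ← -0.405389 + 0.47·0.466198 = -0.186276
t=1.410000, y=-0.186276: f=0.214218 → y ← -0.186276 + 0.47·0.214218 = -0.085594
t=1.880000, y=-0.085594: f=0.098433 → y ← -0.085594 + 0.47·0.098433 = -0.039330
y(2.35) ≈ -0.0393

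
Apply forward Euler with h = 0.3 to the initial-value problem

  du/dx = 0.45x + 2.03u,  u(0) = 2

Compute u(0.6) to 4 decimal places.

Euler: u_{n+1} = u_n + h·f(x_n, u_n).
x=0.000000, u=2.000000: f=4.060000 → u ← 2.000000 + 0.3·4.060000 = 3.218000
x=0.300000, u=3.218000: f=6.667540 → u ← 3.218000 + 0.3·6.667540 = 5.218262
u(0.6) ≈ 5.2183

5.2183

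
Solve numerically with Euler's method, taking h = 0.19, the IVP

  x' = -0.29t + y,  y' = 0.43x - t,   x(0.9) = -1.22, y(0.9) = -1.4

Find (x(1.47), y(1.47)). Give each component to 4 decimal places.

-2.3642, -2.4027

Euler on (x,y): x_{n+1} = x_n + h·x', y_{n+1} = y_n + h·y'.
0.900000: (-1.220000, -1.400000); f=(-1.661000, -1.424600) → (-1.535590, -1.670674)
1.090000: (-1.535590, -1.670674); f=(-1.986774, -1.750304) → (-1.913077, -2.003232)
1.280000: (-1.913077, -2.003232); f=(-2.374432, -2.102623) → (-2.364219, -2.402730)
(x(1.47), y(1.47)) ≈ (-2.3642, -2.4027)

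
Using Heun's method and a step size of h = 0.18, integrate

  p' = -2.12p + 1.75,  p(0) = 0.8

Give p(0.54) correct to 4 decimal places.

0.8171

Heun: k1 = f(x_n, p_n); k2 = f(x_n + h, p_n + h·k1); p_{n+1} = p_n + (h/2)·(k1 + k2).
x=0.000000, p=0.800000:
  k1 = f(0.000000, 0.800000) = 0.054000
  k2 = f(0.180000, 0.809720) = 0.033394
  p ← 0.800000 + (0.18/2)·(0.054000 + 0.033394) = 0.807865
x=0.180000, p=0.807865:
  k1 = f(0.180000, 0.807865) = 0.037325
  k2 = f(0.360000, 0.814584) = 0.023082
  p ← 0.807865 + (0.18/2)·(0.037325 + 0.023082) = 0.813302
x=0.360000, p=0.813302:
  k1 = f(0.360000, 0.813302) = 0.025800
  k2 = f(0.540000, 0.817946) = 0.015954
  p ← 0.813302 + (0.18/2)·(0.025800 + 0.015954) = 0.817060
p(0.54) ≈ 0.8171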